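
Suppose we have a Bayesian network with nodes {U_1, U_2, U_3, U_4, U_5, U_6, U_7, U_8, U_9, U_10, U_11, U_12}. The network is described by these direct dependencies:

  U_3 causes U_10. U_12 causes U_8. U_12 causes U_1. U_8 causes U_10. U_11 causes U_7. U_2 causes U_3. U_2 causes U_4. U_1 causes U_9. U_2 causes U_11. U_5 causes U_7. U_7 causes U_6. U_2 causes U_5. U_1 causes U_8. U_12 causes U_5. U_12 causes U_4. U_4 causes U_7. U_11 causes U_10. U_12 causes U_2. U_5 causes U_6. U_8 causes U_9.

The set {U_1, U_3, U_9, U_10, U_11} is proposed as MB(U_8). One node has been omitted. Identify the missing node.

The Markov blanket of a node is its parents, its children, and the other parents of its children.
Parents of U_8: U_1, U_12.
U_8 has children U_9, U_10.
Co-parents of U_8 (other parents of its children):
  parents(U_10) \ {U_8} = {U_3, U_11}.
  parents(U_9) \ {U_8} = {U_1}.
MB(U_8) = {U_1, U_3, U_9, U_10, U_11, U_12}.
Comparing with the claimed set, U_12 is missing.

U_12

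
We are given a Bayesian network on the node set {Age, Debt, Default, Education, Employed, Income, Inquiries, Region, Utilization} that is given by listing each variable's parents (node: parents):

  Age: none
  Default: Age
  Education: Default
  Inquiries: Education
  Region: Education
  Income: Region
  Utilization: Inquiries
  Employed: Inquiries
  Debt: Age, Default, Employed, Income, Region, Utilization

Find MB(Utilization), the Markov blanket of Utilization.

{Age, Debt, Default, Employed, Income, Inquiries, Region}

Utilization's parents: Inquiries.
Ch(Utilization) = {Debt}.
For each child, the remaining parents (spouses of Utilization):
  parents(Debt) \ {Utilization} = {Age, Default, Employed, Income, Region}.
MB(Utilization) = {Age, Debt, Default, Employed, Income, Inquiries, Region}.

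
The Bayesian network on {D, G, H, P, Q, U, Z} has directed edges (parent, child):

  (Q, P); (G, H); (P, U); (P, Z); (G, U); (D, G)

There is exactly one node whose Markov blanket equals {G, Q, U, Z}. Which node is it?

P

The target node must have every member of {G, Q, U, Z} as a parent, child, or co-parent, and no others.
Parents of P: Q; children: U, Z; co-parents: G.
These exactly cover the given set, so the node is P.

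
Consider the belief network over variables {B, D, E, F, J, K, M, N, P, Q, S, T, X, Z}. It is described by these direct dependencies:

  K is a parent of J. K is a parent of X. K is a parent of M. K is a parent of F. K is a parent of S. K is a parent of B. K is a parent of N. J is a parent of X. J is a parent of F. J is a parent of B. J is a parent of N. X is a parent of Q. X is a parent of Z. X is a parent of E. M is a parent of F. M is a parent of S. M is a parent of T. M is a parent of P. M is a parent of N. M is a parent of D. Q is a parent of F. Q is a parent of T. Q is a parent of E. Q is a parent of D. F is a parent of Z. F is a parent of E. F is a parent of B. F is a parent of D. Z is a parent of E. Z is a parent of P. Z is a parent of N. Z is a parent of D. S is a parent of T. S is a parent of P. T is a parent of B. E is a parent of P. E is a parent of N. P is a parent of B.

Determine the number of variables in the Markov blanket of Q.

The Markov blanket of a node is its parents, its children, and the other parents of its children.
Parents of Q: X.
Q's children: D, E, F, T.
Co-parents of Q (other parents of its children):
  parents(F) \ {Q} = {J, K, M}.
  T also has parents M, S.
  parents(E) \ {Q} = {F, X, Z}.
  D also has parents F, M, Z.
MB(Q) = {D, E, F, J, K, M, S, T, X, Z}, which has 10 nodes.

10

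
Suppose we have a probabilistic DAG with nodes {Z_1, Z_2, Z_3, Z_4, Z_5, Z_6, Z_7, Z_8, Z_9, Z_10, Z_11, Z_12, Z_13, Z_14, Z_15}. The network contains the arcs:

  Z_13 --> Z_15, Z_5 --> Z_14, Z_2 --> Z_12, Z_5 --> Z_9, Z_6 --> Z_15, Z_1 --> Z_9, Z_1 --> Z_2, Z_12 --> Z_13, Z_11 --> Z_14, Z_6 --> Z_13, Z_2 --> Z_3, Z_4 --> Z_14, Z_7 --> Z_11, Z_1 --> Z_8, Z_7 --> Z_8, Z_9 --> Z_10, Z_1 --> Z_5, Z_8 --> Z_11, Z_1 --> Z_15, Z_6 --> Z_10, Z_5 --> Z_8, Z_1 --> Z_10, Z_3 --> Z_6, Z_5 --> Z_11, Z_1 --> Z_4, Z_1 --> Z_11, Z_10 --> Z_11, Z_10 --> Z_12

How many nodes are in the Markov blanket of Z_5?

Children of Z_5: Z_8, Z_9, Z_11, Z_14.
Parents of Z_5: Z_1.
Co-parents of Z_5 (other parents of its children):
  parents(Z_8) \ {Z_5} = {Z_1, Z_7}.
  Z_9's other parent is Z_1.
  Z_11 also has parents Z_1, Z_7, Z_8, Z_10.
  Z_14's other parents are Z_4, Z_11.
MB(Z_5) = {Z_1, Z_4, Z_7, Z_8, Z_9, Z_10, Z_11, Z_14}, which has 8 nodes.

8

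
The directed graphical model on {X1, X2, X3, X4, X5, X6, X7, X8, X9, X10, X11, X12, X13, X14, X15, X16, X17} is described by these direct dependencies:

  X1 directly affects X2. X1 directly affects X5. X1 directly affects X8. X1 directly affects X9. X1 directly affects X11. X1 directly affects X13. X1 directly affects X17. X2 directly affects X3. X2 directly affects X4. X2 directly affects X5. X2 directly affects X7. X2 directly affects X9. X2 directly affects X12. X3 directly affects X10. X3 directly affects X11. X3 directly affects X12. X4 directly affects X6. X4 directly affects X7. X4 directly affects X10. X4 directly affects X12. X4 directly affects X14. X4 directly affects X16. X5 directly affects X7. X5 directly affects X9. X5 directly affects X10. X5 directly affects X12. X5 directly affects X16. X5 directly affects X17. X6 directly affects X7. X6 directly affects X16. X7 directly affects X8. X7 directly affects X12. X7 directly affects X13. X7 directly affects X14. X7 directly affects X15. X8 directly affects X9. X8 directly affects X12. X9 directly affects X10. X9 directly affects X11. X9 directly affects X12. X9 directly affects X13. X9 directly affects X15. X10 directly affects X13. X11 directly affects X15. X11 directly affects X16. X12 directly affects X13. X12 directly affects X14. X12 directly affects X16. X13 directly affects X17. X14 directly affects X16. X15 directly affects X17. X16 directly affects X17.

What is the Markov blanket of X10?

Recall MB(v) = parents ∪ children ∪ spouses, where spouses are the other parents of v's children.
X10's parents: X3, X4, X5, X9.
X10's children: X13.
Other parents of X10's children:
  X13: X1, X7, X9, X12
MB(X10) = {X1, X3, X4, X5, X7, X9, X12, X13}.

{X1, X3, X4, X5, X7, X9, X12, X13}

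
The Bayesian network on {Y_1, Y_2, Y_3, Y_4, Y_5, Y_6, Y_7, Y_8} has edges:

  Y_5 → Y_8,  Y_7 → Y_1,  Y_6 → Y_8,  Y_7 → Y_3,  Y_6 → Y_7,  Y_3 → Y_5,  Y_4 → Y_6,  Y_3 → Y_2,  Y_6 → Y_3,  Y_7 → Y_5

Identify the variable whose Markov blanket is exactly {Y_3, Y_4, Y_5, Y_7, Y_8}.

Y_6

The target node must have every member of {Y_3, Y_4, Y_5, Y_7, Y_8} as a parent, child, or co-parent, and no others.
Parents of Y_6: Y_4; children: Y_3, Y_7, Y_8; co-parents: Y_5, Y_7.
These exactly cover the given set, so the node is Y_6.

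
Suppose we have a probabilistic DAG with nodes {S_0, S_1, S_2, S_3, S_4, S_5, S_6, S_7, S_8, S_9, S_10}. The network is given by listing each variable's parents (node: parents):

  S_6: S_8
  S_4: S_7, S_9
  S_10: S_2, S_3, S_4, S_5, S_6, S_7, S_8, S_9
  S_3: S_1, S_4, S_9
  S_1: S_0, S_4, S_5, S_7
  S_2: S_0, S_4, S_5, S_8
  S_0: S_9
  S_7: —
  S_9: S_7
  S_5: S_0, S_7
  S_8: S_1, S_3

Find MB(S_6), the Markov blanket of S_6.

The Markov blanket of a node is its parents, its children, and the other parents of its children.
S_6's children: S_10.
S_6's parents: S_8.
Other parents of S_6's children:
  S_10 also has parents S_2, S_3, S_4, S_5, S_7, S_8, S_9.
MB(S_6) = {S_2, S_3, S_4, S_5, S_7, S_8, S_9, S_10}.

{S_2, S_3, S_4, S_5, S_7, S_8, S_9, S_10}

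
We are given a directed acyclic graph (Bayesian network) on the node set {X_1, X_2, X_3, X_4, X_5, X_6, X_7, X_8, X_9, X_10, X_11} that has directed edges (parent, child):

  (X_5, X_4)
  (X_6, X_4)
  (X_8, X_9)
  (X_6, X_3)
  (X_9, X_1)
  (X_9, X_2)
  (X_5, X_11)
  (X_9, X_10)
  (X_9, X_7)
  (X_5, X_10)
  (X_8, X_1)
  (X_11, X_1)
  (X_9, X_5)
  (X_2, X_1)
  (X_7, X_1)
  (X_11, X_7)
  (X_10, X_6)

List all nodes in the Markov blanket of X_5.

{X_4, X_6, X_9, X_10, X_11}

X_5's children: X_4, X_10, X_11.
X_5 has parent X_9.
Parents of each child, excluding X_5:
  X_10: X_9
  X_11: —
  X_4: X_6
So the Markov blanket of X_5 is {X_4, X_6, X_9, X_10, X_11}.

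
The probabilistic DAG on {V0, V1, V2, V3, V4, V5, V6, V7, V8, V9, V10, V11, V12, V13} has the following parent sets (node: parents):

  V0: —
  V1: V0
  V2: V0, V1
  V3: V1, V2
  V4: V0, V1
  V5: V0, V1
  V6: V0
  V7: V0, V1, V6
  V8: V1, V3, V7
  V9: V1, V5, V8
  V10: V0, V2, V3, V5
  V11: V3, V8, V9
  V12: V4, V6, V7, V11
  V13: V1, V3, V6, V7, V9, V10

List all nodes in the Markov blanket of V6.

{V0, V1, V3, V4, V7, V9, V10, V11, V12, V13}

Ch(V6) = {V7, V12, V13}.
Parents of V6: V0.
Co-parents of V6 (other parents of its children):
  V7: V0, V1
  V12: V4, V7, V11
  V13: V1, V3, V7, V9, V10
So the Markov blanket of V6 is {V0, V1, V3, V4, V7, V9, V10, V11, V12, V13}.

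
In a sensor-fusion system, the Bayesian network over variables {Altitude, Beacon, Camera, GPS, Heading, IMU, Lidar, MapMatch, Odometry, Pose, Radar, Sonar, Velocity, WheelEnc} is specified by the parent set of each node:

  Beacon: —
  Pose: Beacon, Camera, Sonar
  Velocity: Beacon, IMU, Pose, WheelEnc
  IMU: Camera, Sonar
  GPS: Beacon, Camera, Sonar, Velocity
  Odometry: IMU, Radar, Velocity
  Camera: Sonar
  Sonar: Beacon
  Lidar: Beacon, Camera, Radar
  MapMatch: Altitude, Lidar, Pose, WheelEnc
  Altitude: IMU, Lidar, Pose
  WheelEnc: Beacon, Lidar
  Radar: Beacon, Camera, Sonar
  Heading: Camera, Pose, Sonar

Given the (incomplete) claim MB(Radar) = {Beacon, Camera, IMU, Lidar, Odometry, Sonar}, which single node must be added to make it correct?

Velocity

The Markov blanket of a node is its parents, its children, and the other parents of its children.
Radar has parents Beacon, Camera, Sonar.
Radar has children Lidar, Odometry.
Other parents of Radar's children:
  Lidar's other parents are Beacon, Camera.
  Odometry also has parents IMU, Velocity.
MB(Radar) = {Beacon, Camera, IMU, Lidar, Odometry, Sonar, Velocity}.
Comparing with the claimed set, Velocity is missing.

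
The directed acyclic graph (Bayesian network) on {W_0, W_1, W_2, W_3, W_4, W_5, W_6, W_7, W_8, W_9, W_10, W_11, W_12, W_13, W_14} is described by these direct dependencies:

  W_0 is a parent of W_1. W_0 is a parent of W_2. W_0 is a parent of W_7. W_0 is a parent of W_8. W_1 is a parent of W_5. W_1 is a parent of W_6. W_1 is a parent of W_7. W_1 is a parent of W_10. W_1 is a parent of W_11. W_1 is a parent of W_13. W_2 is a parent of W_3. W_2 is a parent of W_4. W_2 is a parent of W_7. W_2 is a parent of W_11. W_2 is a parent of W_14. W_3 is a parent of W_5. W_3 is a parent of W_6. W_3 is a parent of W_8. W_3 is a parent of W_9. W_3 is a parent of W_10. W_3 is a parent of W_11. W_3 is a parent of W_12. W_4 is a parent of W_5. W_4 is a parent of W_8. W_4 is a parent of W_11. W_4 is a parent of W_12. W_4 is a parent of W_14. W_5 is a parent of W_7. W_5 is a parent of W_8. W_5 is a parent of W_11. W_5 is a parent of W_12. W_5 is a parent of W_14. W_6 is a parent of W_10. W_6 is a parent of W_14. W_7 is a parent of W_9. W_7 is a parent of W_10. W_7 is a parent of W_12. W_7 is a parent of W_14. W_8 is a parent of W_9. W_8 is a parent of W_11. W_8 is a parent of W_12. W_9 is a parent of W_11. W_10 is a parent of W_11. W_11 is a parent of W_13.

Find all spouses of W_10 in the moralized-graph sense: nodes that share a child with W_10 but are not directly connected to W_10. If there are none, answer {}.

{W_2, W_4, W_5, W_8, W_9}

Children of W_10: W_11.
  W_11 also has parents W_1, W_2, W_3, W_4, W_5, W_8, W_9.
Excluding nodes already adjacent to W_10 (W_1, W_3, W_6, W_7, W_11), the co-parent-only contribution is {W_2, W_4, W_5, W_8, W_9}.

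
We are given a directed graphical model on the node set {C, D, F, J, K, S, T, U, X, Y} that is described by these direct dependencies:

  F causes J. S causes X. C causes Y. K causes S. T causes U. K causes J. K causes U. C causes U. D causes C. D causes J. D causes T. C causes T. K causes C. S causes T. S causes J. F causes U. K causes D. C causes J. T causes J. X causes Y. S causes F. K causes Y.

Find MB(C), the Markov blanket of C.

{D, F, J, K, S, T, U, X, Y}

Pa(C) = {D, K}.
C's children: J, T, U, Y.
Other parents of C's children:
  T also has parents D, S.
  U's other parents are F, K, T.
  Y also has parents K, X.
  J also has parents D, F, K, S, T.
MB(C) = {D, F, J, K, S, T, U, X, Y}.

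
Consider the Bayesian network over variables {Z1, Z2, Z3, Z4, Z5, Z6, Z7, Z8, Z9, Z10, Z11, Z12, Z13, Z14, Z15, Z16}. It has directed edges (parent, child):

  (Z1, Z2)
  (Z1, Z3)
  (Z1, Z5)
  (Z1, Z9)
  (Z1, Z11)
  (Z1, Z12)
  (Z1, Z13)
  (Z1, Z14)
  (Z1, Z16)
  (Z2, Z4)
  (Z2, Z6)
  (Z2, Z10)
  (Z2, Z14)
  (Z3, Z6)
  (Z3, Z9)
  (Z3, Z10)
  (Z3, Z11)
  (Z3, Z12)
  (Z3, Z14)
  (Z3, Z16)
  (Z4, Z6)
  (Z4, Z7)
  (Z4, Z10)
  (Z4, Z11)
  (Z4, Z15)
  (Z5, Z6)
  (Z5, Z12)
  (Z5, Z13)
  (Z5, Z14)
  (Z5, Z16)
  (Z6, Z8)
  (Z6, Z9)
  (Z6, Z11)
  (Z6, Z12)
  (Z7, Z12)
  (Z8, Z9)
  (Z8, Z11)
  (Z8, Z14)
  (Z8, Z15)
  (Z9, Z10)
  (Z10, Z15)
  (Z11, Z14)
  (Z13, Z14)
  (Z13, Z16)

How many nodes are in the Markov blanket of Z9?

Parents of Z9: Z1, Z3, Z6, Z8.
Children of Z9: Z10.
Parents of each child, excluding Z9:
  Z10 also has parents Z2, Z3, Z4.
MB(Z9) = {Z1, Z2, Z3, Z4, Z6, Z8, Z10}, which has 7 nodes.

7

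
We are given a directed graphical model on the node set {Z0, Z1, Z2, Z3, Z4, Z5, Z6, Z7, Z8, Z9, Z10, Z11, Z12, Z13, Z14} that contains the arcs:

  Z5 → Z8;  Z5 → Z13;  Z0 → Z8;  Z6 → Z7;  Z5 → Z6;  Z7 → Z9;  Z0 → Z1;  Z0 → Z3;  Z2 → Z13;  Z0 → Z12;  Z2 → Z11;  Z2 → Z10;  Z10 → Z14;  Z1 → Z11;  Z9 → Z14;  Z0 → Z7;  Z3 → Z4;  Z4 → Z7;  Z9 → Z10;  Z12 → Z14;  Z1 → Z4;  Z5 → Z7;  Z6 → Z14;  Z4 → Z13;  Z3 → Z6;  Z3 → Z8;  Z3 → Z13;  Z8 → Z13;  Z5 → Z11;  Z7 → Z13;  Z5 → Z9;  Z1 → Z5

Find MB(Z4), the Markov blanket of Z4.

{Z0, Z1, Z2, Z3, Z5, Z6, Z7, Z8, Z13}

Z4's children: Z7, Z13.
Parents of Z4: Z1, Z3.
Co-parents of Z4 (other parents of its children):
  parents(Z7) \ {Z4} = {Z0, Z5, Z6}.
  parents(Z13) \ {Z4} = {Z2, Z3, Z5, Z7, Z8}.
MB(Z4) = {Z0, Z1, Z2, Z3, Z5, Z6, Z7, Z8, Z13}.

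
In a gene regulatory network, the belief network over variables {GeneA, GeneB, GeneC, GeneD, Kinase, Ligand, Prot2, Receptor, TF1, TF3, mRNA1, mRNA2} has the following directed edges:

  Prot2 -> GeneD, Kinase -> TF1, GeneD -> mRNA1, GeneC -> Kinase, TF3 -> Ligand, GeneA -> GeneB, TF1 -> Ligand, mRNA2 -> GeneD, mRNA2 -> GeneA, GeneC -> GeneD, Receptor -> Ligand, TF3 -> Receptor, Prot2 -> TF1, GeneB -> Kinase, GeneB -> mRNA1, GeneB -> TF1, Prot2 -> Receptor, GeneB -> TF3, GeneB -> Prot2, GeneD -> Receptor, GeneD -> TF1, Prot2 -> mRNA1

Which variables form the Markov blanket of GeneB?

GeneB has parent GeneA.
GeneB has children Kinase, Prot2, TF1, TF3, mRNA1.
For each child, the remaining parents (spouses of GeneB):
  Prot2: no additional parents.
  TF3: no additional parents.
  Kinase's other parent is GeneC.
  TF1 also has parents GeneD, Kinase, Prot2.
  parents(mRNA1) \ {GeneB} = {GeneD, Prot2}.
So the Markov blanket of GeneB is {GeneA, GeneC, GeneD, Kinase, Prot2, TF1, TF3, mRNA1}.

{GeneA, GeneC, GeneD, Kinase, Prot2, TF1, TF3, mRNA1}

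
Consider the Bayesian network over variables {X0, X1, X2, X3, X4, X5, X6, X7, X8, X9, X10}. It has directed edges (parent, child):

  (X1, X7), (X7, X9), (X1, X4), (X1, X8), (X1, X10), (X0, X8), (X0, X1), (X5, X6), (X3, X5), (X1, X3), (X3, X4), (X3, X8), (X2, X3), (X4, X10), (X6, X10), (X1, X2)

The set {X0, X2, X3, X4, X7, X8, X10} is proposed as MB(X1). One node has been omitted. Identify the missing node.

By definition, MB(X1) is built from X1's parents, X1's children, and the co-parents of X1.
X1's parents: X0.
X1's children: X2, X3, X4, X7, X8, X10.
For each child, the remaining parents (spouses of X1):
  X2: —
  X3: X2
  X4: X3
  X7: —
  X8: X0, X3
  X10: X4, X6
MB(X1) = {X0, X2, X3, X4, X6, X7, X8, X10}.
Comparing with the claimed set, X6 is missing.

X6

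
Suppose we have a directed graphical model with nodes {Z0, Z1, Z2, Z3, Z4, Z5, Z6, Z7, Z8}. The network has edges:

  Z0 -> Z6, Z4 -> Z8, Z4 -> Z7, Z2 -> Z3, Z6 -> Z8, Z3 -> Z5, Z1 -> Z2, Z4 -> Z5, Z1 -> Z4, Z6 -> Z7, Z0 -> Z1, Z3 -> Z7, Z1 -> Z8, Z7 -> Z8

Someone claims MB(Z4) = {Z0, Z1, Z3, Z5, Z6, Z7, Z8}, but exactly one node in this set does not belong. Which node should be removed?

Z0

The Markov blanket of a node is its parents, its children, and the other parents of its children.
Pa(Z4) = {Z1}.
Ch(Z4) = {Z5, Z7, Z8}.
Co-parents of Z4 (other parents of its children):
  parents(Z5) \ {Z4} = {Z3}.
  parents(Z7) \ {Z4} = {Z3, Z6}.
  parents(Z8) \ {Z4} = {Z1, Z6, Z7}.
MB(Z4) = {Z1, Z3, Z5, Z6, Z7, Z8}.
Z0 is neither a parent, child, nor co-parent of Z4, so it does not belong.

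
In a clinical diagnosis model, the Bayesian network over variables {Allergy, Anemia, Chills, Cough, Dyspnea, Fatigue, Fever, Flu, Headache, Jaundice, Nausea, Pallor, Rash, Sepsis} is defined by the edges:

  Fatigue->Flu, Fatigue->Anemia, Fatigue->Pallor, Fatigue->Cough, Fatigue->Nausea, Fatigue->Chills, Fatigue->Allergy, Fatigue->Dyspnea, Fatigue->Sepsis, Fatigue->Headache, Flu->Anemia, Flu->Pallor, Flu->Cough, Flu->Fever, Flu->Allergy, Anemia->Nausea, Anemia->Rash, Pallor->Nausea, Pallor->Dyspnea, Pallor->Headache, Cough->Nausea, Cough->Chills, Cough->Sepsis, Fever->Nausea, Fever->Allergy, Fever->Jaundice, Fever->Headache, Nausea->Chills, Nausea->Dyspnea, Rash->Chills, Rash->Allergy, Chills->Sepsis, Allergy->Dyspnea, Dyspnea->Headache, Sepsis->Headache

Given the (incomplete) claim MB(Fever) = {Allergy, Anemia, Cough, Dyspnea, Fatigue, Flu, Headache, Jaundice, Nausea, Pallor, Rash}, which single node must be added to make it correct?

Sepsis

Fever has parent Flu.
Children of Fever: Allergy, Headache, Jaundice, Nausea.
For each child, the remaining parents (spouses of Fever):
  parents(Nausea) \ {Fever} = {Anemia, Cough, Fatigue, Pallor}.
  parents(Allergy) \ {Fever} = {Fatigue, Flu, Rash}.
  Jaundice has no other parent.
  Headache's other parents are Dyspnea, Fatigue, Pallor, Sepsis.
MB(Fever) = {Allergy, Anemia, Cough, Dyspnea, Fatigue, Flu, Headache, Jaundice, Nausea, Pallor, Rash, Sepsis}.
Comparing with the claimed set, Sepsis is missing.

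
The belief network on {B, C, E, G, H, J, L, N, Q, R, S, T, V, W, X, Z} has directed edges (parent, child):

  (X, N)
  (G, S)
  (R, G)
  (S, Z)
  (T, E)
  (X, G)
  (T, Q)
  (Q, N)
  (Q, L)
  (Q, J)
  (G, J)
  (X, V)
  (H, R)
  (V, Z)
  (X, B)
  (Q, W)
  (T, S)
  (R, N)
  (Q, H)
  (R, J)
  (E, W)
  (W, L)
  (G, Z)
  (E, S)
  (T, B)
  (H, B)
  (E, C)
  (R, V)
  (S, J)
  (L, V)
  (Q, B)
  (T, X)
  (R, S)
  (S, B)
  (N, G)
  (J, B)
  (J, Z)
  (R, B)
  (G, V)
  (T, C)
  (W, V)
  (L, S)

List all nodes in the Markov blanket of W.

Children of W: L, V.
Parents of W: E, Q.
Co-parents of W (other parents of its children):
  L: Q
  V: G, L, R, X
MB(W) = {E, G, L, Q, R, V, X}.

{E, G, L, Q, R, V, X}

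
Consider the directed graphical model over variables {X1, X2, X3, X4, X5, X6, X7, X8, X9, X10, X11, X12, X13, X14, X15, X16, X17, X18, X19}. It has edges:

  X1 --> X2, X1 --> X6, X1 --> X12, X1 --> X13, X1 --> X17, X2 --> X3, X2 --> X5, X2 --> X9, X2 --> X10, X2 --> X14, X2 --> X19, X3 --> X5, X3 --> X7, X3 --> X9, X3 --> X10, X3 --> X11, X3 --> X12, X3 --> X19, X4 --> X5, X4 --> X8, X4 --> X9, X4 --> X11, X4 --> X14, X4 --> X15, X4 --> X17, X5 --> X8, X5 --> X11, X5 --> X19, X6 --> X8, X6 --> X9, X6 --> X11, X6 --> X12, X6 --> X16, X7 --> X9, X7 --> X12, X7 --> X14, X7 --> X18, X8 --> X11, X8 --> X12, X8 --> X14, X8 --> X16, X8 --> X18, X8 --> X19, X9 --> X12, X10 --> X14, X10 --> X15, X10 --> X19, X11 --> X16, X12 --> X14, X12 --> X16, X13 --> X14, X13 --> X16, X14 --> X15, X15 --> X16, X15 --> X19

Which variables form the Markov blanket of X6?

{X1, X2, X3, X4, X5, X7, X8, X9, X11, X12, X13, X15, X16}

Parents of X6: X1.
Children of X6: X8, X9, X11, X12, X16.
For each child, the remaining parents (spouses of X6):
  X8: X4, X5
  X9: X2, X3, X4, X7
  X11: X3, X4, X5, X8
  X12: X1, X3, X7, X8, X9
  X16: X8, X11, X12, X13, X15
So the Markov blanket of X6 is {X1, X2, X3, X4, X5, X7, X8, X9, X11, X12, X13, X15, X16}.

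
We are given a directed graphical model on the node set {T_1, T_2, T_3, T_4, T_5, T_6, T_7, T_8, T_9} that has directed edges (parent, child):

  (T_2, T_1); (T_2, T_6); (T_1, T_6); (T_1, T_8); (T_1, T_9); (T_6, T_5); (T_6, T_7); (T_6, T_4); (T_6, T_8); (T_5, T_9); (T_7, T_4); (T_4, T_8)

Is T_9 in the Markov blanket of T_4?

No

T_4's parents: T_6, T_7.
Children of T_4: T_8.
Other parents of T_4's children:
  T_8 also has parents T_1, T_6.
MB(T_4) = {T_1, T_6, T_7, T_8}; T_9 is not in this set.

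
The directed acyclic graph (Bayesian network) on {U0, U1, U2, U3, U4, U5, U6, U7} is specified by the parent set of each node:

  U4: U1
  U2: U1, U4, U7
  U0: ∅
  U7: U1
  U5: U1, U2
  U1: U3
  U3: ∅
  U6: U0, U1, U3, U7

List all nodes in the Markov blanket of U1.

{U0, U2, U3, U4, U5, U6, U7}

A node's Markov blanket = Pa ∪ Ch ∪ (parents of Ch other than the node itself).
Children of U1: U2, U4, U5, U6, U7.
U1 has parent U3.
Other parents of U1's children:
  U7: —
  U6: U0, U3, U7
  U4: —
  U2: U4, U7
  U5: U2
Union: {U3} ∪ {U2, U4, U5, U6, U7} ∪ {U0, U2, U3, U4, U7} = {U0, U2, U3, U4, U5, U6, U7}.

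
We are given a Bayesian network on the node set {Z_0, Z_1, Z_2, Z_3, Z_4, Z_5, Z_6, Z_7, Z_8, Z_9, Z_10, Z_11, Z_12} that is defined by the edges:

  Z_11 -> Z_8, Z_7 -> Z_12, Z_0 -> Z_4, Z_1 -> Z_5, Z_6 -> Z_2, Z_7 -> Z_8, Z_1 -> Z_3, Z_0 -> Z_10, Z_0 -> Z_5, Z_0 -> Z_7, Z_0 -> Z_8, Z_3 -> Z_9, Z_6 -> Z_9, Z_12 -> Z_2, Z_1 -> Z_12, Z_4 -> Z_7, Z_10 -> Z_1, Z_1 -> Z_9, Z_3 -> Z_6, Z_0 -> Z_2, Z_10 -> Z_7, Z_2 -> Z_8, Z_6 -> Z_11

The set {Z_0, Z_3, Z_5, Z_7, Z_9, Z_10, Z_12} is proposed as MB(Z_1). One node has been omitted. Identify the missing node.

Z_6

Recall MB(v) = parents ∪ children ∪ spouses, where spouses are the other parents of v's children.
Z_1's parents: Z_10.
Ch(Z_1) = {Z_3, Z_5, Z_9, Z_12}.
Co-parents of Z_1 (other parents of its children):
  Z_12 also has parent Z_7.
  Z_3 has no other parent.
  Z_5's other parent is Z_0.
  parents(Z_9) \ {Z_1} = {Z_3, Z_6}.
MB(Z_1) = {Z_0, Z_3, Z_5, Z_6, Z_7, Z_9, Z_10, Z_12}.
Comparing with the claimed set, Z_6 is missing.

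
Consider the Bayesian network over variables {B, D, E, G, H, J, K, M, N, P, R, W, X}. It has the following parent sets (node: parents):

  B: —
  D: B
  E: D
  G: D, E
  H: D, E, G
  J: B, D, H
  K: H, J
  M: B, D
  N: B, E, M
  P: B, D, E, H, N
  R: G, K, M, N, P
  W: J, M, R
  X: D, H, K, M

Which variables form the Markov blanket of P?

{B, D, E, G, H, K, M, N, R}

Recall MB(v) = parents ∪ children ∪ spouses, where spouses are the other parents of v's children.
P has parents B, D, E, H, N.
Ch(P) = {R}.
Parents of each child, excluding P:
  R: G, K, M, N
Taking the union gives {B, D, E, G, H, K, M, N, R}.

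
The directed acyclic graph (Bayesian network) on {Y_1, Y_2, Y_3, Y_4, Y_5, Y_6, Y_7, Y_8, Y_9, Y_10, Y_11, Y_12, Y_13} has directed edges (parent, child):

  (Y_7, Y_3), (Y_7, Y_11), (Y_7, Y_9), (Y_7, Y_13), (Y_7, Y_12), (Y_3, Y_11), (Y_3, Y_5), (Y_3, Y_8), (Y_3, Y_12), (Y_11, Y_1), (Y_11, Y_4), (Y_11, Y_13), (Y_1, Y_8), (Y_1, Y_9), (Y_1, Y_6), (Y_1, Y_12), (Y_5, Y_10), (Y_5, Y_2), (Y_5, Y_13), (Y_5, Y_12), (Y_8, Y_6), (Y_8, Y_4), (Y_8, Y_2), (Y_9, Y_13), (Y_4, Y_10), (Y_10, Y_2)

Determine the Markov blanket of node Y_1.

{Y_3, Y_5, Y_6, Y_7, Y_8, Y_9, Y_11, Y_12}

A node's Markov blanket = Pa ∪ Ch ∪ (parents of Ch other than the node itself).
Y_1 has parent Y_11.
Y_1's children: Y_6, Y_8, Y_9, Y_12.
Co-parents of Y_1 (other parents of its children):
  parents(Y_8) \ {Y_1} = {Y_3}.
  Y_9's other parent is Y_7.
  Y_6's other parent is Y_8.
  parents(Y_12) \ {Y_1} = {Y_3, Y_5, Y_7}.
MB(Y_1) = {Y_3, Y_5, Y_6, Y_7, Y_8, Y_9, Y_11, Y_12}.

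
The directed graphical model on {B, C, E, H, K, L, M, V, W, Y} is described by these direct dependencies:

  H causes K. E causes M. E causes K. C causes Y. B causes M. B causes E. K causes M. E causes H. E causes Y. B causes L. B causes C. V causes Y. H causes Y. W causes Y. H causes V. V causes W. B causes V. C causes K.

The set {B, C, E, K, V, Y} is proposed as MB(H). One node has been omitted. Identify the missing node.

Recall MB(v) = parents ∪ children ∪ spouses, where spouses are the other parents of v's children.
Children of H: K, V, Y.
Parents of H: E.
Parents of each child, excluding H:
  K's other parents are C, E.
  V's other parent is B.
  Y also has parents C, E, V, W.
MB(H) = {B, C, E, K, V, W, Y}.
Comparing with the claimed set, W is missing.

W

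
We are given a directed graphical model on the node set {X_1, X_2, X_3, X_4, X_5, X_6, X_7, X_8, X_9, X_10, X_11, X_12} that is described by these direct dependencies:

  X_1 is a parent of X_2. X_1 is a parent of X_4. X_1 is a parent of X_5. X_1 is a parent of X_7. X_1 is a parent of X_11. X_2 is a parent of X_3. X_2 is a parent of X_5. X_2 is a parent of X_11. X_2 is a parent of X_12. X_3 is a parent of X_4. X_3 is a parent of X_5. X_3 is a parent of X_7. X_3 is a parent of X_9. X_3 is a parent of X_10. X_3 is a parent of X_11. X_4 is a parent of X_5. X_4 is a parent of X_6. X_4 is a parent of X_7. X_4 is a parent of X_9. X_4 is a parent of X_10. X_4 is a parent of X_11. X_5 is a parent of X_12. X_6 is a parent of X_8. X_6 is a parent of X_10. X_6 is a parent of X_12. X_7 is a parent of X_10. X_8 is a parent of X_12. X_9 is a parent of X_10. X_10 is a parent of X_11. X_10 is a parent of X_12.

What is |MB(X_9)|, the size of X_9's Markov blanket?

5

Recall MB(v) = parents ∪ children ∪ spouses, where spouses are the other parents of v's children.
X_9's parents: X_3, X_4.
X_9 has child X_10.
Parents of each child, excluding X_9:
  X_10: X_3, X_4, X_6, X_7
MB(X_9) = {X_3, X_4, X_6, X_7, X_10}, which has 5 nodes.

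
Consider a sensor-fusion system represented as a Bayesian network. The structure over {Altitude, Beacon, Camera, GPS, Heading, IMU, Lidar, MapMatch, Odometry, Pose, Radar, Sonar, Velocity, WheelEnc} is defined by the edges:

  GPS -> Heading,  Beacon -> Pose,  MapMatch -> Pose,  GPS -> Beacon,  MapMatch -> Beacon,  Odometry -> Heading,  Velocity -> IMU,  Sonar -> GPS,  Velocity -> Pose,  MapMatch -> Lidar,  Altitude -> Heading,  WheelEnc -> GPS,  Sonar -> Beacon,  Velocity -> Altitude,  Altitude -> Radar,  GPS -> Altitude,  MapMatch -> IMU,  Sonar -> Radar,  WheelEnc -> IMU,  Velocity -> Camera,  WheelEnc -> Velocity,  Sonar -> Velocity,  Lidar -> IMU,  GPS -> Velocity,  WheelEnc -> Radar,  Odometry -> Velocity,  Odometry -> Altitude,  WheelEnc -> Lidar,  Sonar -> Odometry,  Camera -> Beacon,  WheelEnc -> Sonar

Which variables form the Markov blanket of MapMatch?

MapMatch has children Beacon, IMU, Lidar, Pose.
Parents of MapMatch: none.
Other parents of MapMatch's children:
  Beacon: Camera, GPS, Sonar
  Lidar: WheelEnc
  IMU: Lidar, Velocity, WheelEnc
  Pose: Beacon, Velocity
So the Markov blanket of MapMatch is {Beacon, Camera, GPS, IMU, Lidar, Pose, Sonar, Velocity, WheelEnc}.

{Beacon, Camera, GPS, IMU, Lidar, Pose, Sonar, Velocity, WheelEnc}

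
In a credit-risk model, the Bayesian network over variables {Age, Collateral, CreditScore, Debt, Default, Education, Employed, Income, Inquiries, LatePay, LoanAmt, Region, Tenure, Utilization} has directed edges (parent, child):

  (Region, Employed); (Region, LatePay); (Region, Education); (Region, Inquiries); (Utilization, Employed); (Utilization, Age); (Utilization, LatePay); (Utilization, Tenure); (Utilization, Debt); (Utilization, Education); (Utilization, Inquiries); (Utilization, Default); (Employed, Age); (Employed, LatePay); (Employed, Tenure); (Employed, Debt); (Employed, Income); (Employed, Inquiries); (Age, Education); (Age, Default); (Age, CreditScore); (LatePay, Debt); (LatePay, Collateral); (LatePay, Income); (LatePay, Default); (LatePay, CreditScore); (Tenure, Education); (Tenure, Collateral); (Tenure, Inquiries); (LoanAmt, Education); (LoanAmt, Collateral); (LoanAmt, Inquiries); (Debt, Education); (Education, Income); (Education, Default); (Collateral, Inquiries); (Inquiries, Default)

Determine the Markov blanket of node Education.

Children of Education: Default, Income.
Education has parents Age, Debt, LoanAmt, Region, Tenure, Utilization.
For each child, the remaining parents (spouses of Education):
  Income also has parents Employed, LatePay.
  Default also has parents Age, Inquiries, LatePay, Utilization.
So the Markov blanket of Education is {Age, Debt, Default, Employed, Income, Inquiries, LatePay, LoanAmt, Region, Tenure, Utilization}.

{Age, Debt, Default, Employed, Income, Inquiries, LatePay, LoanAmt, Region, Tenure, Utilization}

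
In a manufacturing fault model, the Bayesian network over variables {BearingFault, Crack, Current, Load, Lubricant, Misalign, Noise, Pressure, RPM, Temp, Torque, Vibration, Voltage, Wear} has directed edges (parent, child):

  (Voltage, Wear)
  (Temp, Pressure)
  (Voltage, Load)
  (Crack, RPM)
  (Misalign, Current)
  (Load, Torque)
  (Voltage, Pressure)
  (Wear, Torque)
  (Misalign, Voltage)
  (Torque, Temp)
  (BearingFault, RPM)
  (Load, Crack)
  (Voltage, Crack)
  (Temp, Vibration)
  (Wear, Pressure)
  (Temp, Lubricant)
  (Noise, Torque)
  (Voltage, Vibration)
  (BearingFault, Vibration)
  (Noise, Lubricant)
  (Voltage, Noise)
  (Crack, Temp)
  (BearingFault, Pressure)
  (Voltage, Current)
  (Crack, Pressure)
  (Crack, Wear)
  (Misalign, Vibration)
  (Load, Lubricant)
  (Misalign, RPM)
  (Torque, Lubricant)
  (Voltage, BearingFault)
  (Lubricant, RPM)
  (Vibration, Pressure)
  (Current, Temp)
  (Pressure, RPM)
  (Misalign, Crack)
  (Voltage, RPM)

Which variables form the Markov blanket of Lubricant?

{BearingFault, Crack, Load, Misalign, Noise, Pressure, RPM, Temp, Torque, Voltage}

Recall MB(v) = parents ∪ children ∪ spouses, where spouses are the other parents of v's children.
Lubricant has parents Load, Noise, Temp, Torque.
Ch(Lubricant) = {RPM}.
Parents of each child, excluding Lubricant:
  RPM: BearingFault, Crack, Misalign, Pressure, Voltage
MB(Lubricant) = {BearingFault, Crack, Load, Misalign, Noise, Pressure, RPM, Temp, Torque, Voltage}.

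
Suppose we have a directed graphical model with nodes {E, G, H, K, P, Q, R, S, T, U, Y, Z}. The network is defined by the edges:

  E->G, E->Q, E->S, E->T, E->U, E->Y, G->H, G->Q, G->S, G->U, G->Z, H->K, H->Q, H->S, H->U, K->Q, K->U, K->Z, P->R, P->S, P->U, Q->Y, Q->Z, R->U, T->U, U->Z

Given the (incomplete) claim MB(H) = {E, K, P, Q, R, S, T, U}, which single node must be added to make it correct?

G

By definition, MB(H) is built from H's parents, H's children, and the co-parents of H.
Pa(H) = {G}.
Children of H: K, Q, S, U.
Co-parents of H (other parents of its children):
  K: —
  Q: E, G, K
  S: E, G, P
  U: E, G, K, P, R, T
MB(H) = {E, G, K, P, Q, R, S, T, U}.
Comparing with the claimed set, G is missing.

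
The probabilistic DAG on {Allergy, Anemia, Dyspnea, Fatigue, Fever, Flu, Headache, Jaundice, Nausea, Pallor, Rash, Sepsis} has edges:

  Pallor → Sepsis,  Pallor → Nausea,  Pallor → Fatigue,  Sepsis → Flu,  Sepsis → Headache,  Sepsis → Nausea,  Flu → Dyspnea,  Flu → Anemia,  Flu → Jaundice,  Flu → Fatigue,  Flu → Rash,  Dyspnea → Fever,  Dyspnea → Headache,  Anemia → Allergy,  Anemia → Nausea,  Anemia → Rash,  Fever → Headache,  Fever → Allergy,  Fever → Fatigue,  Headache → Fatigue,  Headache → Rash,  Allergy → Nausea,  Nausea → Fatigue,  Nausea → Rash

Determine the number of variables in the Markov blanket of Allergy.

5

Recall MB(v) = parents ∪ children ∪ spouses, where spouses are the other parents of v's children.
Ch(Allergy) = {Nausea}.
Pa(Allergy) = {Anemia, Fever}.
For each child, the remaining parents (spouses of Allergy):
  Nausea's other parents are Anemia, Pallor, Sepsis.
MB(Allergy) = {Anemia, Fever, Nausea, Pallor, Sepsis}, which has 5 nodes.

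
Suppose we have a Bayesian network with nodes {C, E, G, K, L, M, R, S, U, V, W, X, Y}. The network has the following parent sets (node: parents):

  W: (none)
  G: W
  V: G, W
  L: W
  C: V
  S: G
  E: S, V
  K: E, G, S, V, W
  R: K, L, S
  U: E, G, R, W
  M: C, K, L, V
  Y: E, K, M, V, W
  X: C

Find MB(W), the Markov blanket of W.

Parents of W: none.
Ch(W) = {G, K, L, U, V, Y}.
Parents of each child, excluding W:
  G: —
  V: G
  L: —
  K: E, G, S, V
  U: E, G, R
  Y: E, K, M, V
Taking the union gives {E, G, K, L, M, R, S, U, V, Y}.

{E, G, K, L, M, R, S, U, V, Y}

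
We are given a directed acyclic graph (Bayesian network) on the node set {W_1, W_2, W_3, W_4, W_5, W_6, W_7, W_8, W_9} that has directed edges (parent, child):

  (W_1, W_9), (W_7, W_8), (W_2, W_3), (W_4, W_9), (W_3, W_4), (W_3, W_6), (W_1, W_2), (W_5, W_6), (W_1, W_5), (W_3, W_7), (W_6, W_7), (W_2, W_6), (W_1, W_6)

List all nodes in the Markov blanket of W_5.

W_5 has parent W_1.
Children of W_5: W_6.
Other parents of W_5's children:
  W_6: W_1, W_2, W_3
MB(W_5) = {W_1, W_2, W_3, W_6}.

{W_1, W_2, W_3, W_6}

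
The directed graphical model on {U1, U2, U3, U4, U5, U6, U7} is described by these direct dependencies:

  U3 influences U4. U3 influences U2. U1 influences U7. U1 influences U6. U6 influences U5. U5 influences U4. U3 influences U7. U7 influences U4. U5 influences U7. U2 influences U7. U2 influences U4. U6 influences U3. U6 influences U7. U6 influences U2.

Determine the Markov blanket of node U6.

U6's children: U2, U3, U5, U7.
Pa(U6) = {U1}.
Parents of each child, excluding U6:
  U3: no additional parents.
  U2's other parent is U3.
  U5: no additional parents.
  U7 also has parents U1, U2, U3, U5.
MB(U6) = {U1, U2, U3, U5, U7}.

{U1, U2, U3, U5, U7}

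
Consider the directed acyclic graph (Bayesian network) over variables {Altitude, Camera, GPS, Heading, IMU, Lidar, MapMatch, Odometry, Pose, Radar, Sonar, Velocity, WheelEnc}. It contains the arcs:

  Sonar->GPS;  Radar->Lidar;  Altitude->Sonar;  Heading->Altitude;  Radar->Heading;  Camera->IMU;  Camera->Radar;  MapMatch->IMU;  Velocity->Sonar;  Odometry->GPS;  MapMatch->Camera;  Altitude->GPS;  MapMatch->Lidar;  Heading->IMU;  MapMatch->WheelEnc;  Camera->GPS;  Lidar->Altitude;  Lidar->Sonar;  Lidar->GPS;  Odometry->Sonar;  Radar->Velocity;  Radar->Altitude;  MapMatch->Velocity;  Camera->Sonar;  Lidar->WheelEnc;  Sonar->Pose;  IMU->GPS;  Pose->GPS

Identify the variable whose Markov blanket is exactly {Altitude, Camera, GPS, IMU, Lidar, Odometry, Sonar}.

The target node must have every member of {Altitude, Camera, GPS, IMU, Lidar, Odometry, Sonar} as a parent, child, or co-parent, and no others.
Parents of Pose: Sonar; children: GPS; co-parents: Altitude, Camera, IMU, Lidar, Odometry, Sonar.
These exactly cover the given set, so the node is Pose.

Pose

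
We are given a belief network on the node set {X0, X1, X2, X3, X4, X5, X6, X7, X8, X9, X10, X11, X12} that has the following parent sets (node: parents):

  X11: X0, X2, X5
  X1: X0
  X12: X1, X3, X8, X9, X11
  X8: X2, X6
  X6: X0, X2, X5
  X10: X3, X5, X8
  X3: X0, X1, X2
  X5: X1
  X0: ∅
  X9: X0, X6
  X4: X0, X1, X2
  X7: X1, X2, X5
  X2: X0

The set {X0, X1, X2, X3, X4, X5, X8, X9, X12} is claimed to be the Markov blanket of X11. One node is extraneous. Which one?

X4

X11's parents: X0, X2, X5.
Children of X11: X12.
For each child, the remaining parents (spouses of X11):
  X12's other parents are X1, X3, X8, X9.
MB(X11) = {X0, X1, X2, X3, X5, X8, X9, X12}.
X4 is neither a parent, child, nor co-parent of X11, so it does not belong.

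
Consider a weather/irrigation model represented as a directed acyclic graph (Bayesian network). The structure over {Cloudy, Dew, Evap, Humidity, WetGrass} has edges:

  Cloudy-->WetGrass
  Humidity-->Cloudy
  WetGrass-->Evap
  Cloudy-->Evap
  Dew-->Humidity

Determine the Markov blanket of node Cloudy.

{Evap, Humidity, WetGrass}

A node's Markov blanket = Pa ∪ Ch ∪ (parents of Ch other than the node itself).
Parents of Cloudy: Humidity.
Ch(Cloudy) = {Evap, WetGrass}.
Co-parents of Cloudy (other parents of its children):
  WetGrass: —
  Evap: WetGrass
MB(Cloudy) = {Evap, Humidity, WetGrass}.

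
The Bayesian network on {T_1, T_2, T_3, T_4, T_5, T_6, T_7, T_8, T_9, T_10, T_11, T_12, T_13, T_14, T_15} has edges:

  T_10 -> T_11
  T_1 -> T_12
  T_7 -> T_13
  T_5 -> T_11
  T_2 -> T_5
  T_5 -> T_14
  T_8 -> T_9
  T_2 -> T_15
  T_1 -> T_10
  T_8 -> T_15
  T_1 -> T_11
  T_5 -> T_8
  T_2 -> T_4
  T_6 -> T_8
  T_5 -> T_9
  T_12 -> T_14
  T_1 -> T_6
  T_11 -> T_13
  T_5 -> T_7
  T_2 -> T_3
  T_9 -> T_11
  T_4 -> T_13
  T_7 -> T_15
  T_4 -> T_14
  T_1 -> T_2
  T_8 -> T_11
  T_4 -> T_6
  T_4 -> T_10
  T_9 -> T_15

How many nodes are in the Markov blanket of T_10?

6

Recall MB(v) = parents ∪ children ∪ spouses, where spouses are the other parents of v's children.
Pa(T_10) = {T_1, T_4}.
Ch(T_10) = {T_11}.
For each child, the remaining parents (spouses of T_10):
  T_11's other parents are T_1, T_5, T_8, T_9.
MB(T_10) = {T_1, T_4, T_5, T_8, T_9, T_11}, which has 6 nodes.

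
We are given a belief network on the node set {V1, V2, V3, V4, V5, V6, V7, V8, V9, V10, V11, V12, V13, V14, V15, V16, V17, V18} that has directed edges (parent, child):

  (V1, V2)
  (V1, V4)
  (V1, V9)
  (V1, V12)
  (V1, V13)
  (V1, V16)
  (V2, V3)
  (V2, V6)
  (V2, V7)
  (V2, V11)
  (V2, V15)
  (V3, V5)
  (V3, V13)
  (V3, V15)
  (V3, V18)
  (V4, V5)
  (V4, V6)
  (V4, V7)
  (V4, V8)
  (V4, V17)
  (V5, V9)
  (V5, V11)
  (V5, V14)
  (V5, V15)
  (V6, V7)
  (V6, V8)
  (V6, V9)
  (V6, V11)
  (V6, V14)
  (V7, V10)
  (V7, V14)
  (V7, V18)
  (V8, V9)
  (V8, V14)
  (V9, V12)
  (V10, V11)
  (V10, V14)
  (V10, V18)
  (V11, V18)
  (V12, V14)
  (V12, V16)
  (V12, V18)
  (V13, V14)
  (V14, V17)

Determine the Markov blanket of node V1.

{V2, V3, V4, V5, V6, V8, V9, V12, V13, V16}

By definition, MB(V1) is built from V1's parents, V1's children, and the co-parents of V1.
Pa(V1) = {}.
V1 has children V2, V4, V9, V12, V13, V16.
Other parents of V1's children:
  V2 has no other parent.
  V4 has no other parent.
  parents(V9) \ {V1} = {V5, V6, V8}.
  V12 also has parent V9.
  V13's other parent is V3.
  parents(V16) \ {V1} = {V12}.
Union: {} ∪ {V2, V4, V9, V12, V13, V16} ∪ {V3, V5, V6, V8, V9, V12} = {V2, V3, V4, V5, V6, V8, V9, V12, V13, V16}.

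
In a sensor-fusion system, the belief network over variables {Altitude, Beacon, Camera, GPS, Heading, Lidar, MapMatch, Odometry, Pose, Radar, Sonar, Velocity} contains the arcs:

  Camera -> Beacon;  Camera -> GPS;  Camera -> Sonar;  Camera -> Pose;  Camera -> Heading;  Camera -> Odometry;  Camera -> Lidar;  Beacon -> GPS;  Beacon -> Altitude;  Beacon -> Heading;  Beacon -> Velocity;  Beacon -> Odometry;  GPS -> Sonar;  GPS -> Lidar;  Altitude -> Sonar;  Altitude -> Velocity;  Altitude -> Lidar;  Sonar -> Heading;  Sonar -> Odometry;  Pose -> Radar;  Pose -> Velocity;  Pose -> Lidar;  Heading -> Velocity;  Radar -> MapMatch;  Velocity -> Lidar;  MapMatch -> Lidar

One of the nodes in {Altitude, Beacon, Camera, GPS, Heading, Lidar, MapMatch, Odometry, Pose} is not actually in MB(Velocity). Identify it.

The Markov blanket of a node is its parents, its children, and the other parents of its children.
Velocity has parents Altitude, Beacon, Heading, Pose.
Velocity has child Lidar.
Other parents of Velocity's children:
  Lidar: Altitude, Camera, GPS, MapMatch, Pose
MB(Velocity) = {Altitude, Beacon, Camera, GPS, Heading, Lidar, MapMatch, Pose}.
Odometry is neither a parent, child, nor co-parent of Velocity, so it does not belong.

Odometry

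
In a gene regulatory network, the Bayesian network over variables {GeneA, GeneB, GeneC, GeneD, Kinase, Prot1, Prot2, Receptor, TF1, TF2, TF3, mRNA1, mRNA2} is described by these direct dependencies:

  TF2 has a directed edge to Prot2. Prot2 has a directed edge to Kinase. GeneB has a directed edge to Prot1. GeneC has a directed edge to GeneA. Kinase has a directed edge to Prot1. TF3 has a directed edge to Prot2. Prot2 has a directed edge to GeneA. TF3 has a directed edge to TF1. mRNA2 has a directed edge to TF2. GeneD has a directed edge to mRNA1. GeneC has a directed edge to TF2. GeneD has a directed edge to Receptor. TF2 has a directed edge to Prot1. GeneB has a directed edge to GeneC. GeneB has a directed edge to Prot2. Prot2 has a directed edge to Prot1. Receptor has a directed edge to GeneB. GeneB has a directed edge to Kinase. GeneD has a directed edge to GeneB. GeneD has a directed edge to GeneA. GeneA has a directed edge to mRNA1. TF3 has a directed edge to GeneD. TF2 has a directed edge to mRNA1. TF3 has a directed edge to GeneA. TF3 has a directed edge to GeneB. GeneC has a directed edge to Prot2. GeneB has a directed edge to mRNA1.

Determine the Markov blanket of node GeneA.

{GeneB, GeneC, GeneD, Prot2, TF2, TF3, mRNA1}

Recall MB(v) = parents ∪ children ∪ spouses, where spouses are the other parents of v's children.
GeneA's parents: GeneC, GeneD, Prot2, TF3.
Children of GeneA: mRNA1.
Other parents of GeneA's children:
  parents(mRNA1) \ {GeneA} = {GeneB, GeneD, TF2}.
Taking the union gives {GeneB, GeneC, GeneD, Prot2, TF2, TF3, mRNA1}.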